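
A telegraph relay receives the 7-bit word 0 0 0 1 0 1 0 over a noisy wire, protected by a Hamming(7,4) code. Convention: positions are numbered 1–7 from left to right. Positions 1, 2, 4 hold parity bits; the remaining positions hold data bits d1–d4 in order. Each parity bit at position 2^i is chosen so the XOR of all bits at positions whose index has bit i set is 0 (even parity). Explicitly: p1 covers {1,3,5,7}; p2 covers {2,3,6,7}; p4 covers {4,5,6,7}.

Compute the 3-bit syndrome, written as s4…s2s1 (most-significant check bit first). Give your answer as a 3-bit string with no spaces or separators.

s1 (pos 1,3,5,7): 0⊕0⊕0⊕0 = 0
s2 (pos 2,3,6,7): 0⊕0⊕1⊕0 = 1
s4 (pos 4,5,6,7): 1⊕0⊕1⊕0 = 0
Syndrome s4…s1 = 010 → error at position 2.

010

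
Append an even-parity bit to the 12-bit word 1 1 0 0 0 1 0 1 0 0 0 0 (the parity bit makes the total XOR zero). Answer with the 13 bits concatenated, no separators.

1100010100000

XOR of the 12 data bits: 1⊕1⊕0⊕0⊕0⊕1⊕0⊕1⊕0⊕0⊕0⊕0 = 0
Parity bit = 0 (so all 13 bits XOR to 0).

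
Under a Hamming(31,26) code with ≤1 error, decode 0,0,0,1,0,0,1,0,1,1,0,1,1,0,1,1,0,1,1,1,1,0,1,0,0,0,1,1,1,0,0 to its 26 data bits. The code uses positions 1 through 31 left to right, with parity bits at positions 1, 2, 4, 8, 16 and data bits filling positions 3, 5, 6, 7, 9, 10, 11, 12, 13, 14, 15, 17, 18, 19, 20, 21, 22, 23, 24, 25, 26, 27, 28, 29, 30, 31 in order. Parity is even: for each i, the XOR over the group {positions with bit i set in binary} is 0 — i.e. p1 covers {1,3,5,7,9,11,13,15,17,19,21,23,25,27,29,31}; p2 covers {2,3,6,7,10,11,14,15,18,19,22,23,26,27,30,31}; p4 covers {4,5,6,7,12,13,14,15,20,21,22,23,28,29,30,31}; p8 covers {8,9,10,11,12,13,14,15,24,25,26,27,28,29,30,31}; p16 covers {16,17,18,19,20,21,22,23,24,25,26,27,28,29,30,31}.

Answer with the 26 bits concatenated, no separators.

00011101101010110100011100

s1 (pos 1,3,5,7,9,11,13,15,17,19,21,23,25,27,29,31): 0⊕0⊕0⊕1⊕1⊕0⊕1⊕1⊕0⊕1⊕1⊕1⊕0⊕1⊕1⊕0 = 1
s2 (pos 2,3,6,7,10,11,14,15,18,19,22,23,26,27,30,31): 0⊕0⊕0⊕1⊕1⊕0⊕0⊕1⊕1⊕1⊕0⊕1⊕0⊕1⊕0⊕0 = 1
s4 (pos 4,5,6,7,12,13,14,15,20,21,22,23,28,29,30,31): 1⊕0⊕0⊕1⊕1⊕1⊕0⊕1⊕1⊕1⊕0⊕1⊕1⊕1⊕0⊕0 = 0
s8 (pos 8,9,10,11,12,13,14,15,24,25,26,27,28,29,30,31): 0⊕1⊕1⊕0⊕1⊕1⊕0⊕1⊕0⊕0⊕0⊕1⊕1⊕1⊕0⊕0 = 0
s16 (pos 16,17,18,19,20,21,22,23,24,25,26,27,28,29,30,31): 1⊕0⊕1⊕1⊕1⊕1⊕0⊕1⊕0⊕0⊕0⊕1⊕1⊕1⊕0⊕0 = 1
Syndrome s16…s1 = 10011 → error at position 19.
Flip position 19: 0001001011011011011110100011100 → 0001001011011011010110100011100
Read data bits from positions 3,5,6,7,9,10,11,12,13,14,15,17,18,19,20,21,22,23,24,25,26,27,28,29,30,31: 00011101101010110100011100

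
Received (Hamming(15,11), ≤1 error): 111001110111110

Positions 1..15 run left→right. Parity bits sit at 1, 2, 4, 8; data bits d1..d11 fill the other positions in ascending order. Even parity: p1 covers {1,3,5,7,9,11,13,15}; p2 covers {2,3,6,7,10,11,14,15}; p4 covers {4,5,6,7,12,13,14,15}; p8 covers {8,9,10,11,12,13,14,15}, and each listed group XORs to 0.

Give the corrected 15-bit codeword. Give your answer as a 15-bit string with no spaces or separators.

111001010111110

s1 (pos 1,3,5,7,9,11,13,15): 1⊕1⊕0⊕1⊕0⊕1⊕1⊕0 = 1
s2 (pos 2,3,6,7,10,11,14,15): 1⊕1⊕1⊕1⊕1⊕1⊕1⊕0 = 1
s4 (pos 4,5,6,7,12,13,14,15): 0⊕0⊕1⊕1⊕1⊕1⊕1⊕0 = 1
s8 (pos 8,9,10,11,12,13,14,15): 1⊕0⊕1⊕1⊕1⊕1⊕1⊕0 = 0
Syndrome s8…s1 = 0111 → error at position 7.
Flip position 7: 111001110111110 → 111001010111110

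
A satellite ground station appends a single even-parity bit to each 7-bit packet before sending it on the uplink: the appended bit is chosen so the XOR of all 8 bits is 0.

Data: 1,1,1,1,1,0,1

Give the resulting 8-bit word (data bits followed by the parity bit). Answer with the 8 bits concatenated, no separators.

XOR of the 7 data bits: 1⊕1⊕1⊕1⊕1⊕0⊕1 = 0
Parity bit = 0 (so all 8 bits XOR to 0).

11111010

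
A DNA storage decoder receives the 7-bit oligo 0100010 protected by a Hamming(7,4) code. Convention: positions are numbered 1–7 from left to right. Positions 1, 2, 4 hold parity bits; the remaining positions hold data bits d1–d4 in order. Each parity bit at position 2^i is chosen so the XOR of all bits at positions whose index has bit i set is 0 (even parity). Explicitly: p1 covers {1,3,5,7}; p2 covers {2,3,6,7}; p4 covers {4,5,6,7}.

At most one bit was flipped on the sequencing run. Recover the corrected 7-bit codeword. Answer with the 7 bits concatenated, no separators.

s1 (pos 1,3,5,7): 0⊕0⊕0⊕0 = 0
s2 (pos 2,3,6,7): 1⊕0⊕1⊕0 = 0
s4 (pos 4,5,6,7): 0⊕0⊕1⊕0 = 1
Syndrome s4…s1 = 100 → error at position 4.
Flip position 4: 0100010 → 0101010

0101010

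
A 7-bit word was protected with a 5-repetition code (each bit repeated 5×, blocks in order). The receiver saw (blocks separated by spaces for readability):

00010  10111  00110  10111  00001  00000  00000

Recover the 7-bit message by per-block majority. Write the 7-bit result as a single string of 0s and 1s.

0101000

Block 1 (00010): 1 one → 0
Block 2 (10111): 4 ones → 1
Block 3 (00110): 2 ones → 0
Block 4 (10111): 4 ones → 1
Block 5 (00001): 1 one → 0
Block 6 (00000): 0 ones → 0
Block 7 (00000): 0 ones → 0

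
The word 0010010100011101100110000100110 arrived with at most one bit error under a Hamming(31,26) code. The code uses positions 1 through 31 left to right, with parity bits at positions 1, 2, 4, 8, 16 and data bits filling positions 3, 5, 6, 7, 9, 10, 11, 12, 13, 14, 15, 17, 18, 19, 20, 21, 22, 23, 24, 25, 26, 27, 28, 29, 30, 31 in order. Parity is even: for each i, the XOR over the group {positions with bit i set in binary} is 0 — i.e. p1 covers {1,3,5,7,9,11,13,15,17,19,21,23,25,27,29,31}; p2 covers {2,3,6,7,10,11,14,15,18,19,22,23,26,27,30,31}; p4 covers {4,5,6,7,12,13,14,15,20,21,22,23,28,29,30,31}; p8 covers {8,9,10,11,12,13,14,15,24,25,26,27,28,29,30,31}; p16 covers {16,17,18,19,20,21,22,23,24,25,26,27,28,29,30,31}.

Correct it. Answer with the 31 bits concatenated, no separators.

s1 (pos 1,3,5,7,9,11,13,15,17,19,21,23,25,27,29,31): 0⊕1⊕0⊕0⊕0⊕0⊕1⊕0⊕1⊕0⊕1⊕0⊕0⊕0⊕1⊕0 = 1
s2 (pos 2,3,6,7,10,11,14,15,18,19,22,23,26,27,30,31): 0⊕1⊕1⊕0⊕0⊕0⊕1⊕0⊕0⊕0⊕0⊕0⊕1⊕0⊕1⊕0 = 1
s4 (pos 4,5,6,7,12,13,14,15,20,21,22,23,28,29,30,31): 0⊕0⊕1⊕0⊕1⊕1⊕1⊕0⊕1⊕1⊕0⊕0⊕0⊕1⊕1⊕0 = 0
s8 (pos 8,9,10,11,12,13,14,15,24,25,26,27,28,29,30,31): 1⊕0⊕0⊕0⊕1⊕1⊕1⊕0⊕0⊕0⊕1⊕0⊕0⊕1⊕1⊕0 = 1
s16 (pos 16,17,18,19,20,21,22,23,24,25,26,27,28,29,30,31): 1⊕1⊕0⊕0⊕1⊕1⊕0⊕0⊕0⊕0⊕1⊕0⊕0⊕1⊕1⊕0 = 1
Syndrome s16…s1 = 11011 → error at position 27.
Flip position 27: 0010010100011101100110000100110 → 0010010100011101100110000110110

0010010100011101100110000110110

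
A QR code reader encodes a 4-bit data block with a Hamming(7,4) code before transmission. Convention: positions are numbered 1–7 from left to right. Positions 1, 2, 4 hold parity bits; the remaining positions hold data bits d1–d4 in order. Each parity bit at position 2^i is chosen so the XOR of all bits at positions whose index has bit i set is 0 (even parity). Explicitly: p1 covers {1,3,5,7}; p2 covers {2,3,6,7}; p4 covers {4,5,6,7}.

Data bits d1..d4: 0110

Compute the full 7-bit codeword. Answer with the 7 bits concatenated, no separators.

Place data at non-parity positions: p1 p2 0 p4 1 1 0
p1 (pos 1,3,5,7): XOR of data positions = 0⊕1⊕0 = 1
p2 (pos 2,3,6,7): XOR of data positions = 0⊕1⊕0 = 1
p4 (pos 4,5,6,7): XOR of data positions = 1⊕1⊕0 = 0
Codeword: 1100110

1100110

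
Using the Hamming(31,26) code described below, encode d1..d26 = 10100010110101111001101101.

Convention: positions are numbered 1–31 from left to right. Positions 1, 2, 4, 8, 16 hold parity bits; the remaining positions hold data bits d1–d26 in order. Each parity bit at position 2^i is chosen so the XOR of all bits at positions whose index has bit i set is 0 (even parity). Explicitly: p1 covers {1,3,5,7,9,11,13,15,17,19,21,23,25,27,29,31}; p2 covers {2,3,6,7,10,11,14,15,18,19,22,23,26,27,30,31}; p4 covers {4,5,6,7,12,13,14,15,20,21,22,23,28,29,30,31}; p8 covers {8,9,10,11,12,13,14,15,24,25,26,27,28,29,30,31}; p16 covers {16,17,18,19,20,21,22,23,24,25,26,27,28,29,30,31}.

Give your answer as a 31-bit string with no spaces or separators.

1011010000101100101111001101101

Place data at non-parity positions: p1 p2 1 p4 0 1 0 p8 0 0 1 0 1 1 0 p16 1 0 1 1 1 1 0 0 1 1 0 1 1 0 1
p1 (pos 1,3,5,7,9,11,13,15,17,19,21,23,25,27,29,31): XOR of data positions = 1⊕0⊕0⊕0⊕1⊕1⊕0⊕1⊕1⊕1⊕0⊕1⊕0⊕1⊕1 = 1
p2 (pos 2,3,6,7,10,11,14,15,18,19,22,23,26,27,30,31): XOR of data positions = 1⊕1⊕0⊕0⊕1⊕1⊕0⊕0⊕1⊕1⊕0⊕1⊕0⊕0⊕1 = 0
p4 (pos 4,5,6,7,12,13,14,15,20,21,22,23,28,29,30,31): XOR of data positions = 0⊕1⊕0⊕0⊕1⊕1⊕0⊕1⊕1⊕1⊕0⊕1⊕1⊕0⊕1 = 1
p8 (pos 8,9,10,11,12,13,14,15,24,25,26,27,28,29,30,31): XOR of data positions = 0⊕0⊕1⊕0⊕1⊕1⊕0⊕0⊕1⊕1⊕0⊕1⊕1⊕0⊕1 = 0
p16 (pos 16,17,18,19,20,21,22,23,24,25,26,27,28,29,30,31): XOR of data positions = 1⊕0⊕1⊕1⊕1⊕1⊕0⊕0⊕1⊕1⊕0⊕1⊕1⊕0⊕1 = 0
Codeword: 1011010000101100101111001101101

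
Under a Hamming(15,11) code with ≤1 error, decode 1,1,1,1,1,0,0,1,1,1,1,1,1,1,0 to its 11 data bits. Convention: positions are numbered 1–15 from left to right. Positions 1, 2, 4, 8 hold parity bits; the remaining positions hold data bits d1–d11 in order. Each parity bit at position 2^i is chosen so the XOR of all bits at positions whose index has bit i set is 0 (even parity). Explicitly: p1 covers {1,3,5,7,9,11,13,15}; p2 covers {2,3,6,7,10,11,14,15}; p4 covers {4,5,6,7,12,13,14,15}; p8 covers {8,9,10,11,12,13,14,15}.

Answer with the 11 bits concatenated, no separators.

11001111100

s1 (pos 1,3,5,7,9,11,13,15): 1⊕1⊕1⊕0⊕1⊕1⊕1⊕0 = 0
s2 (pos 2,3,6,7,10,11,14,15): 1⊕1⊕0⊕0⊕1⊕1⊕1⊕0 = 1
s4 (pos 4,5,6,7,12,13,14,15): 1⊕1⊕0⊕0⊕1⊕1⊕1⊕0 = 1
s8 (pos 8,9,10,11,12,13,14,15): 1⊕1⊕1⊕1⊕1⊕1⊕1⊕0 = 1
Syndrome s8…s1 = 1110 → error at position 14.
Flip position 14: 111110011111110 → 111110011111100
Read data bits from positions 3,5,6,7,9,10,11,12,13,14,15: 11001111100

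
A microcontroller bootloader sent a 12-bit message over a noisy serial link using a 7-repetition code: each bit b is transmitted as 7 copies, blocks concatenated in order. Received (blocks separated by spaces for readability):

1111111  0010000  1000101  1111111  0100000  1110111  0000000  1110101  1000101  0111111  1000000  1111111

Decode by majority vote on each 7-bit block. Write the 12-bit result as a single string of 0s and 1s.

100101010101

Block 1 (1111111): 7 ones → 1
Block 2 (0010000): 1 one → 0
Block 3 (1000101): 3 ones → 0
Block 4 (1111111): 7 ones → 1
Block 5 (0100000): 1 one → 0
Block 6 (1110111): 6 ones → 1
Block 7 (0000000): 0 ones → 0
Block 8 (1110101): 5 ones → 1
Block 9 (1000101): 3 ones → 0
Block 10 (0111111): 6 ones → 1
Block 11 (1000000): 1 one → 0
Block 12 (1111111): 7 ones → 1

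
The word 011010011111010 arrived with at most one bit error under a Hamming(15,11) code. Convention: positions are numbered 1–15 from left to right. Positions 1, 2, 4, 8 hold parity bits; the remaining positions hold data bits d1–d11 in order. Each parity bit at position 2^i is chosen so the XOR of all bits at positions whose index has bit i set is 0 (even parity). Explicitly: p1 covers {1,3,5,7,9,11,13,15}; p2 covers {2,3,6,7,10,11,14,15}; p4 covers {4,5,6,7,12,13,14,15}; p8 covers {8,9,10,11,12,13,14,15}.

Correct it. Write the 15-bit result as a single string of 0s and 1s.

s1 (pos 1,3,5,7,9,11,13,15): 0⊕1⊕1⊕0⊕1⊕1⊕0⊕0 = 0
s2 (pos 2,3,6,7,10,11,14,15): 1⊕1⊕0⊕0⊕1⊕1⊕1⊕0 = 1
s4 (pos 4,5,6,7,12,13,14,15): 0⊕1⊕0⊕0⊕1⊕0⊕1⊕0 = 1
s8 (pos 8,9,10,11,12,13,14,15): 1⊕1⊕1⊕1⊕1⊕0⊕1⊕0 = 0
Syndrome s8…s1 = 0110 → error at position 6.
Flip position 6: 011010011111010 → 011011011111010

011011011111010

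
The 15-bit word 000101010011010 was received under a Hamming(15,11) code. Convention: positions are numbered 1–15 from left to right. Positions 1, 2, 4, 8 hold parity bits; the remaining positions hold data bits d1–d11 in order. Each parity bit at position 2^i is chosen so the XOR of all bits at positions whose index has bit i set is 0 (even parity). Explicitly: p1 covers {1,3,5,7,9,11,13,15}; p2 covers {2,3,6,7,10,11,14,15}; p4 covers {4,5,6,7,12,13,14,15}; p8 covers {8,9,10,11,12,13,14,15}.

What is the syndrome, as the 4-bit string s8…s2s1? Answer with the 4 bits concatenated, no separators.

s1 (pos 1,3,5,7,9,11,13,15): 0⊕0⊕0⊕0⊕0⊕1⊕0⊕0 = 1
s2 (pos 2,3,6,7,10,11,14,15): 0⊕0⊕1⊕0⊕0⊕1⊕1⊕0 = 1
s4 (pos 4,5,6,7,12,13,14,15): 1⊕0⊕1⊕0⊕1⊕0⊕1⊕0 = 0
s8 (pos 8,9,10,11,12,13,14,15): 1⊕0⊕0⊕1⊕1⊕0⊕1⊕0 = 0
Syndrome s8…s1 = 0011 → error at position 3.

0011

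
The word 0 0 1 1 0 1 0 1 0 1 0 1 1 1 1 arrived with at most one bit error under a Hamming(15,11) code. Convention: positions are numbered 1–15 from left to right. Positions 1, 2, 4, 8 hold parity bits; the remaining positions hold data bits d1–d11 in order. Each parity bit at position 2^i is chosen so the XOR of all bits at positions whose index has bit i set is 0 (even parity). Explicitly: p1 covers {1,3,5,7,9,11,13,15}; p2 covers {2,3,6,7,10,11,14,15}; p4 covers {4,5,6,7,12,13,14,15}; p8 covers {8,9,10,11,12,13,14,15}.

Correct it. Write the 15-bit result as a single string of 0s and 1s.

s1 (pos 1,3,5,7,9,11,13,15): 0⊕1⊕0⊕0⊕0⊕0⊕1⊕1 = 1
s2 (pos 2,3,6,7,10,11,14,15): 0⊕1⊕1⊕0⊕1⊕0⊕1⊕1 = 1
s4 (pos 4,5,6,7,12,13,14,15): 1⊕0⊕1⊕0⊕1⊕1⊕1⊕1 = 0
s8 (pos 8,9,10,11,12,13,14,15): 1⊕0⊕1⊕0⊕1⊕1⊕1⊕1 = 0
Syndrome s8…s1 = 0011 → error at position 3.
Flip position 3: 001101010101111 → 000101010101111

000101010101111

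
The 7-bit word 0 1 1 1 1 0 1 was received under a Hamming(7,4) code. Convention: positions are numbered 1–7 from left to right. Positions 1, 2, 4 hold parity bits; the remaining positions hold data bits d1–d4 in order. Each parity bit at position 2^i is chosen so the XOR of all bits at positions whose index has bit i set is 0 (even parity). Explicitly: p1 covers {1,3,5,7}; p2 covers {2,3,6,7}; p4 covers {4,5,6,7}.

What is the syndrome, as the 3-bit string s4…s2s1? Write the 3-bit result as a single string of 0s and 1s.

s1 (pos 1,3,5,7): 0⊕1⊕1⊕1 = 1
s2 (pos 2,3,6,7): 1⊕1⊕0⊕1 = 1
s4 (pos 4,5,6,7): 1⊕1⊕0⊕1 = 1
Syndrome s4…s1 = 111 → error at position 7.

111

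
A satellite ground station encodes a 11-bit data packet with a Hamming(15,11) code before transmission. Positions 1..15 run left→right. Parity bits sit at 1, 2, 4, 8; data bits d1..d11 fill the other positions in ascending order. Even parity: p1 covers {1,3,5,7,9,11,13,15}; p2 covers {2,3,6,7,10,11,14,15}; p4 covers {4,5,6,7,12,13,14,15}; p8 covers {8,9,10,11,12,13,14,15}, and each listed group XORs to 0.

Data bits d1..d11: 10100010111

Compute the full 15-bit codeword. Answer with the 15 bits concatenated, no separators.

Place data at non-parity positions: p1 p2 1 p4 0 1 0 p8 0 0 1 0 1 1 1
p1 (pos 1,3,5,7,9,11,13,15): XOR of data positions = 1⊕0⊕0⊕0⊕1⊕1⊕1 = 0
p2 (pos 2,3,6,7,10,11,14,15): XOR of data positions = 1⊕1⊕0⊕0⊕1⊕1⊕1 = 1
p4 (pos 4,5,6,7,12,13,14,15): XOR of data positions = 0⊕1⊕0⊕0⊕1⊕1⊕1 = 0
p8 (pos 8,9,10,11,12,13,14,15): XOR of data positions = 0⊕0⊕1⊕0⊕1⊕1⊕1 = 0
Codeword: 011001000010111

011001000010111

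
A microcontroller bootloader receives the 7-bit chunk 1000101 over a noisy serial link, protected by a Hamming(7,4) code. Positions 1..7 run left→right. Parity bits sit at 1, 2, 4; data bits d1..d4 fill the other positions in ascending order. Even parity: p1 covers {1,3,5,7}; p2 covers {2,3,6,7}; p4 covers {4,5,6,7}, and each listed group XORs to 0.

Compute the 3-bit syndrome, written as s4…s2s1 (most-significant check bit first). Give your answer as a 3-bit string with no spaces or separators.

011

s1 (pos 1,3,5,7): 1⊕0⊕1⊕1 = 1
s2 (pos 2,3,6,7): 0⊕0⊕0⊕1 = 1
s4 (pos 4,5,6,7): 0⊕1⊕0⊕1 = 0
Syndrome s4…s1 = 011 → error at position 3.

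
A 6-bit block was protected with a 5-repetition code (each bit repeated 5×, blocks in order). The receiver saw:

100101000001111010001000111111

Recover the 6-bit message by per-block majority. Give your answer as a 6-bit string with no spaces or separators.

001001

Block 1 (10010): 2 ones → 0
Block 2 (10000): 1 one → 0
Block 3 (01111): 4 ones → 1
Block 4 (01000): 1 one → 0
Block 5 (10001): 2 ones → 0
Block 6 (11111): 5 ones → 1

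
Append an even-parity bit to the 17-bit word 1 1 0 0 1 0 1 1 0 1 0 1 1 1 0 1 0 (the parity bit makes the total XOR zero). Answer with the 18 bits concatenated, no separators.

110010110101110100

XOR of the 17 data bits: 1⊕1⊕0⊕0⊕1⊕0⊕1⊕1⊕0⊕1⊕0⊕1⊕1⊕1⊕0⊕1⊕0 = 0
Parity bit = 0 (so all 18 bits XOR to 0).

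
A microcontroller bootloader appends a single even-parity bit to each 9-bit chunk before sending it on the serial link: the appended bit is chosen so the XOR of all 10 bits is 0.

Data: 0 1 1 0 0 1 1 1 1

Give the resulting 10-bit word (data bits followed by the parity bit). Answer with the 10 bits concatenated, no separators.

0110011110

XOR of the 9 data bits: 0⊕1⊕1⊕0⊕0⊕1⊕1⊕1⊕1 = 0
Parity bit = 0 (so all 10 bits XOR to 0).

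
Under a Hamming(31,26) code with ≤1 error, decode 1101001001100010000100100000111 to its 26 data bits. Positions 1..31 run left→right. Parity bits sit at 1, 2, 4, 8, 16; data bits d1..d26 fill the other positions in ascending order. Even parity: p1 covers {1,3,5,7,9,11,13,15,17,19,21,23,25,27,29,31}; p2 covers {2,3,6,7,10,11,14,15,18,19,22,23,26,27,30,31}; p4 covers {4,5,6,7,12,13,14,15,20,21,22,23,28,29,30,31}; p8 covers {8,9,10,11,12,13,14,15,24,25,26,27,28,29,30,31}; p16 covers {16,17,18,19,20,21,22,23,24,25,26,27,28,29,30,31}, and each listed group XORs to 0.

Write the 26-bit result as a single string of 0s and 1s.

s1 (pos 1,3,5,7,9,11,13,15,17,19,21,23,25,27,29,31): 1⊕0⊕0⊕1⊕0⊕1⊕0⊕1⊕0⊕0⊕0⊕1⊕0⊕0⊕1⊕1 = 1
s2 (pos 2,3,6,7,10,11,14,15,18,19,22,23,26,27,30,31): 1⊕0⊕0⊕1⊕1⊕1⊕0⊕1⊕0⊕0⊕0⊕1⊕0⊕0⊕1⊕1 = 0
s4 (pos 4,5,6,7,12,13,14,15,20,21,22,23,28,29,30,31): 1⊕0⊕0⊕1⊕0⊕0⊕0⊕1⊕1⊕0⊕0⊕1⊕0⊕1⊕1⊕1 = 0
s8 (pos 8,9,10,11,12,13,14,15,24,25,26,27,28,29,30,31): 0⊕0⊕1⊕1⊕0⊕0⊕0⊕1⊕0⊕0⊕0⊕0⊕0⊕1⊕1⊕1 = 0
s16 (pos 16,17,18,19,20,21,22,23,24,25,26,27,28,29,30,31): 0⊕0⊕0⊕0⊕1⊕0⊕0⊕1⊕0⊕0⊕0⊕0⊕0⊕1⊕1⊕1 = 1
Syndrome s16…s1 = 10001 → error at position 17.
Flip position 17: 1101001001100010000100100000111 → 1101001001100010100100100000111
Read data bits from positions 3,5,6,7,9,10,11,12,13,14,15,17,18,19,20,21,22,23,24,25,26,27,28,29,30,31: 00010110001100100100000111

00010110001100100100000111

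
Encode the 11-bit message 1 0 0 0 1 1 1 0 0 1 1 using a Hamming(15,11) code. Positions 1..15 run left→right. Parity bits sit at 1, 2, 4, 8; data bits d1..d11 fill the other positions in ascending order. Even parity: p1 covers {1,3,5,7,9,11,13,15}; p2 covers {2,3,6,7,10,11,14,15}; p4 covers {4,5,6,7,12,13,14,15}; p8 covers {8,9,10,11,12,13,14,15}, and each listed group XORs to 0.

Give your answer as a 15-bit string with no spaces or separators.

011000011110011

Place data at non-parity positions: p1 p2 1 p4 0 0 0 p8 1 1 1 0 0 1 1
p1 (pos 1,3,5,7,9,11,13,15): XOR of data positions = 1⊕0⊕0⊕1⊕1⊕0⊕1 = 0
p2 (pos 2,3,6,7,10,11,14,15): XOR of data positions = 1⊕0⊕0⊕1⊕1⊕1⊕1 = 1
p4 (pos 4,5,6,7,12,13,14,15): XOR of data positions = 0⊕0⊕0⊕0⊕0⊕1⊕1 = 0
p8 (pos 8,9,10,11,12,13,14,15): XOR of data positions = 1⊕1⊕1⊕0⊕0⊕1⊕1 = 1
Codeword: 011000011110011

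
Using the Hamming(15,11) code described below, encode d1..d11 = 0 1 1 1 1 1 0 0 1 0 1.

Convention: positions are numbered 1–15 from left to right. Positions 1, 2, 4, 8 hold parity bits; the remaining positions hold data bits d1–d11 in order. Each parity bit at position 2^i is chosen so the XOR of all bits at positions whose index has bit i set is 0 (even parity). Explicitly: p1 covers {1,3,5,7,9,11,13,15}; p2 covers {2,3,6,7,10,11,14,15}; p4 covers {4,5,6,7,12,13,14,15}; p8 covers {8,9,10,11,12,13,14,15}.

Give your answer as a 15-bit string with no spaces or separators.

Place data at non-parity positions: p1 p2 0 p4 1 1 1 p8 1 1 0 0 1 0 1
p1 (pos 1,3,5,7,9,11,13,15): XOR of data positions = 0⊕1⊕1⊕1⊕0⊕1⊕1 = 1
p2 (pos 2,3,6,7,10,11,14,15): XOR of data positions = 0⊕1⊕1⊕1⊕0⊕0⊕1 = 0
p4 (pos 4,5,6,7,12,13,14,15): XOR of data positions = 1⊕1⊕1⊕0⊕1⊕0⊕1 = 1
p8 (pos 8,9,10,11,12,13,14,15): XOR of data positions = 1⊕1⊕0⊕0⊕1⊕0⊕1 = 0
Codeword: 100111101100101

100111101100101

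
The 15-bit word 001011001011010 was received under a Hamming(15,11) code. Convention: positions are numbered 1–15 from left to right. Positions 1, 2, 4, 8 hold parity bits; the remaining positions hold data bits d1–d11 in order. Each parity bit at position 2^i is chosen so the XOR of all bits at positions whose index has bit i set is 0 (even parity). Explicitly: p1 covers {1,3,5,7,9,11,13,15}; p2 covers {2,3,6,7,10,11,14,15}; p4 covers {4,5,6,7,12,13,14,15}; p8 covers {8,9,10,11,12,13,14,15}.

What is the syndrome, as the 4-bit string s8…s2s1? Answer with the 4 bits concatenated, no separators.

0000

s1 (pos 1,3,5,7,9,11,13,15): 0⊕1⊕1⊕0⊕1⊕1⊕0⊕0 = 0
s2 (pos 2,3,6,7,10,11,14,15): 0⊕1⊕1⊕0⊕0⊕1⊕1⊕0 = 0
s4 (pos 4,5,6,7,12,13,14,15): 0⊕1⊕1⊕0⊕1⊕0⊕1⊕0 = 0
s8 (pos 8,9,10,11,12,13,14,15): 0⊕1⊕0⊕1⊕1⊕0⊕1⊕0 = 0
Syndrome s8…s1 = 0000 → no error.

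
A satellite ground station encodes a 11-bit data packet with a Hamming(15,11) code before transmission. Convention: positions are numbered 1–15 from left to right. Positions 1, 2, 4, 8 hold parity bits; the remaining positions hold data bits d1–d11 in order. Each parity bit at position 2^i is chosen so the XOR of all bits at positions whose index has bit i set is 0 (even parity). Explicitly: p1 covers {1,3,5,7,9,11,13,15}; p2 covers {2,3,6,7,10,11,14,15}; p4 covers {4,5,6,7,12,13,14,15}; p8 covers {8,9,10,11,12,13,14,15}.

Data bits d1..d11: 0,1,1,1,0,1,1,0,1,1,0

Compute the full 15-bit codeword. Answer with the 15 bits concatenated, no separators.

Place data at non-parity positions: p1 p2 0 p4 1 1 1 p8 0 1 1 0 1 1 0
p1 (pos 1,3,5,7,9,11,13,15): XOR of data positions = 0⊕1⊕1⊕0⊕1⊕1⊕0 = 0
p2 (pos 2,3,6,7,10,11,14,15): XOR of data positions = 0⊕1⊕1⊕1⊕1⊕1⊕0 = 1
p4 (pos 4,5,6,7,12,13,14,15): XOR of data positions = 1⊕1⊕1⊕0⊕1⊕1⊕0 = 1
p8 (pos 8,9,10,11,12,13,14,15): XOR of data positions = 0⊕1⊕1⊕0⊕1⊕1⊕0 = 0
Codeword: 010111100110110

010111100110110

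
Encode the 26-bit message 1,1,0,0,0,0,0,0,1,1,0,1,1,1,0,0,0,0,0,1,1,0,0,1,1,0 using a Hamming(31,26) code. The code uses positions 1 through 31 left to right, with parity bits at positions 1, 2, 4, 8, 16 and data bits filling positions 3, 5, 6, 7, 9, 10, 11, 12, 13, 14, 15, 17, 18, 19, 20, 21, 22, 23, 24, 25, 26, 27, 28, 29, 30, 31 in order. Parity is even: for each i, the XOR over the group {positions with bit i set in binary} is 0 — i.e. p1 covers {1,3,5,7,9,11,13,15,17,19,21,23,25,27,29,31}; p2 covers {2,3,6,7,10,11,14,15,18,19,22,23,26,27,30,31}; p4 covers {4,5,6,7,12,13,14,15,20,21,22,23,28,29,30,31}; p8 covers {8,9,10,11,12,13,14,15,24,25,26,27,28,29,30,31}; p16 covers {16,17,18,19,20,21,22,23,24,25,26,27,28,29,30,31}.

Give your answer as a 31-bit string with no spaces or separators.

Place data at non-parity positions: p1 p2 1 p4 1 0 0 p8 0 0 0 0 1 1 0 p16 1 1 1 0 0 0 0 0 1 1 0 0 1 1 0
p1 (pos 1,3,5,7,9,11,13,15,17,19,21,23,25,27,29,31): XOR of data positions = 1⊕1⊕0⊕0⊕0⊕1⊕0⊕1⊕1⊕0⊕0⊕1⊕0⊕1⊕0 = 1
p2 (pos 2,3,6,7,10,11,14,15,18,19,22,23,26,27,30,31): XOR of data positions = 1⊕0⊕0⊕0⊕0⊕1⊕0⊕1⊕1⊕0⊕0⊕1⊕0⊕1⊕0 = 0
p4 (pos 4,5,6,7,12,13,14,15,20,21,22,23,28,29,30,31): XOR of data positions = 1⊕0⊕0⊕0⊕1⊕1⊕0⊕0⊕0⊕0⊕0⊕0⊕1⊕1⊕0 = 1
p8 (pos 8,9,10,11,12,13,14,15,24,25,26,27,28,29,30,31): XOR of data positions = 0⊕0⊕0⊕0⊕1⊕1⊕0⊕0⊕1⊕1⊕0⊕0⊕1⊕1⊕0 = 0
p16 (pos 16,17,18,19,20,21,22,23,24,25,26,27,28,29,30,31): XOR of data positions = 1⊕1⊕1⊕0⊕0⊕0⊕0⊕0⊕1⊕1⊕0⊕0⊕1⊕1⊕0 = 1
Codeword: 1011100000001101111000001100110

1011100000001101111000001100110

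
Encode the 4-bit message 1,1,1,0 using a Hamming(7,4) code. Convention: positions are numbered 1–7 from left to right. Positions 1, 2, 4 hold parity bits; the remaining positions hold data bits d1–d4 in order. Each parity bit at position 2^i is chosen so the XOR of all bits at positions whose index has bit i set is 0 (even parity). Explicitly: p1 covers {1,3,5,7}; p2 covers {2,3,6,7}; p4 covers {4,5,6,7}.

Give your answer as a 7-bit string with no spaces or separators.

0010110

Place data at non-parity positions: p1 p2 1 p4 1 1 0
p1 (pos 1,3,5,7): XOR of data positions = 1⊕1⊕0 = 0
p2 (pos 2,3,6,7): XOR of data positions = 1⊕1⊕0 = 0
p4 (pos 4,5,6,7): XOR of data positions = 1⊕1⊕0 = 0
Codeword: 0010110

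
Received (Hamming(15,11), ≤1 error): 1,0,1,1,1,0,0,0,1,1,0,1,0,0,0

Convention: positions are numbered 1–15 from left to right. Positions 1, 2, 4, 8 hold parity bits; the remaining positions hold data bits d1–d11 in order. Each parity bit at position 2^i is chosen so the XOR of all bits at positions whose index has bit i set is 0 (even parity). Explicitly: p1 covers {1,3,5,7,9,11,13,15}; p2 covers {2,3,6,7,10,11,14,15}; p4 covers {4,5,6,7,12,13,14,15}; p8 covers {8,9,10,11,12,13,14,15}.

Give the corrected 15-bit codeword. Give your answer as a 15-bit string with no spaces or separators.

s1 (pos 1,3,5,7,9,11,13,15): 1⊕1⊕1⊕0⊕1⊕0⊕0⊕0 = 0
s2 (pos 2,3,6,7,10,11,14,15): 0⊕1⊕0⊕0⊕1⊕0⊕0⊕0 = 0
s4 (pos 4,5,6,7,12,13,14,15): 1⊕1⊕0⊕0⊕1⊕0⊕0⊕0 = 1
s8 (pos 8,9,10,11,12,13,14,15): 0⊕1⊕1⊕0⊕1⊕0⊕0⊕0 = 1
Syndrome s8…s1 = 1100 → error at position 12.
Flip position 12: 101110001101000 → 101110001100000

101110001100000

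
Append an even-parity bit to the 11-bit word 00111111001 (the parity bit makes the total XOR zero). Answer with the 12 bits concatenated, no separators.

XOR of the 11 data bits: 0⊕0⊕1⊕1⊕1⊕1⊕1⊕1⊕0⊕0⊕1 = 1
Parity bit = 1 (so all 12 bits XOR to 0).

001111110011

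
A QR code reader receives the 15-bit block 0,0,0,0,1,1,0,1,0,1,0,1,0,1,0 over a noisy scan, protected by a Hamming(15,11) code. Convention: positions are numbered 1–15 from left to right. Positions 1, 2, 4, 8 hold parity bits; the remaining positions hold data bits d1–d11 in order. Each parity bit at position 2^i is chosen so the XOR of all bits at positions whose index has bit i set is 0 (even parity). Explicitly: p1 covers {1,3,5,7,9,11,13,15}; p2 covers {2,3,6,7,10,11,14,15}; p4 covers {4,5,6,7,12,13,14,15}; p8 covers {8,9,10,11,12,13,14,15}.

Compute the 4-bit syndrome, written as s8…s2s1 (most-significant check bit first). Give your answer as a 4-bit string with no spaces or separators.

s1 (pos 1,3,5,7,9,11,13,15): 0⊕0⊕1⊕0⊕0⊕0⊕0⊕0 = 1
s2 (pos 2,3,6,7,10,11,14,15): 0⊕0⊕1⊕0⊕1⊕0⊕1⊕0 = 1
s4 (pos 4,5,6,7,12,13,14,15): 0⊕1⊕1⊕0⊕1⊕0⊕1⊕0 = 0
s8 (pos 8,9,10,11,12,13,14,15): 1⊕0⊕1⊕0⊕1⊕0⊕1⊕0 = 0
Syndrome s8…s1 = 0011 → error at position 3.

0011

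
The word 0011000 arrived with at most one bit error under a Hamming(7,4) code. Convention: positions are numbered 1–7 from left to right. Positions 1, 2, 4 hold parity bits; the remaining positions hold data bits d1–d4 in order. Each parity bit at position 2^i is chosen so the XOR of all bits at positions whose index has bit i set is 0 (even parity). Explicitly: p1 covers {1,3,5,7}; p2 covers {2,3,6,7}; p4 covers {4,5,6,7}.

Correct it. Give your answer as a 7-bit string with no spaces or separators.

s1 (pos 1,3,5,7): 0⊕1⊕0⊕0 = 1
s2 (pos 2,3,6,7): 0⊕1⊕0⊕0 = 1
s4 (pos 4,5,6,7): 1⊕0⊕0⊕0 = 1
Syndrome s4…s1 = 111 → error at position 7.
Flip position 7: 0011000 → 0011001

0011001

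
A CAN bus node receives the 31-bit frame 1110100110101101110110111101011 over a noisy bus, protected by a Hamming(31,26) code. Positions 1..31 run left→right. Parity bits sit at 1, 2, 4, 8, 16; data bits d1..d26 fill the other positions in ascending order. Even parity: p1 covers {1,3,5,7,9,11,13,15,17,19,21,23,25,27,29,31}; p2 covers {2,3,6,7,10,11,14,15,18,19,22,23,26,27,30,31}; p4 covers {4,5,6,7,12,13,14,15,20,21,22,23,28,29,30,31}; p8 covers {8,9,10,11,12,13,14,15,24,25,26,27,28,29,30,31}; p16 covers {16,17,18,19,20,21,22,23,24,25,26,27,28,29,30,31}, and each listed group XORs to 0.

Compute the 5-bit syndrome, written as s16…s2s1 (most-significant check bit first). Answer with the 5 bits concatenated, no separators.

s1 (pos 1,3,5,7,9,11,13,15,17,19,21,23,25,27,29,31): 1⊕1⊕1⊕0⊕1⊕1⊕1⊕0⊕1⊕0⊕1⊕1⊕1⊕0⊕0⊕1 = 1
s2 (pos 2,3,6,7,10,11,14,15,18,19,22,23,26,27,30,31): 1⊕1⊕0⊕0⊕0⊕1⊕1⊕0⊕1⊕0⊕0⊕1⊕1⊕0⊕1⊕1 = 1
s4 (pos 4,5,6,7,12,13,14,15,20,21,22,23,28,29,30,31): 0⊕1⊕0⊕0⊕0⊕1⊕1⊕0⊕1⊕1⊕0⊕1⊕1⊕0⊕1⊕1 = 1
s8 (pos 8,9,10,11,12,13,14,15,24,25,26,27,28,29,30,31): 1⊕1⊕0⊕1⊕0⊕1⊕1⊕0⊕1⊕1⊕1⊕0⊕1⊕0⊕1⊕1 = 1
s16 (pos 16,17,18,19,20,21,22,23,24,25,26,27,28,29,30,31): 1⊕1⊕1⊕0⊕1⊕1⊕0⊕1⊕1⊕1⊕1⊕0⊕1⊕0⊕1⊕1 = 0
Syndrome s16…s1 = 01111 → error at position 15.

01111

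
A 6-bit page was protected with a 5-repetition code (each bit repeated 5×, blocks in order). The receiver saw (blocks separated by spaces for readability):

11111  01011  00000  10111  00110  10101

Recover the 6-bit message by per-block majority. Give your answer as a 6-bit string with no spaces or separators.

110101

Block 1 (11111): 5 ones → 1
Block 2 (01011): 3 ones → 1
Block 3 (00000): 0 ones → 0
Block 4 (10111): 4 ones → 1
Block 5 (00110): 2 ones → 0
Block 6 (10101): 3 ones → 1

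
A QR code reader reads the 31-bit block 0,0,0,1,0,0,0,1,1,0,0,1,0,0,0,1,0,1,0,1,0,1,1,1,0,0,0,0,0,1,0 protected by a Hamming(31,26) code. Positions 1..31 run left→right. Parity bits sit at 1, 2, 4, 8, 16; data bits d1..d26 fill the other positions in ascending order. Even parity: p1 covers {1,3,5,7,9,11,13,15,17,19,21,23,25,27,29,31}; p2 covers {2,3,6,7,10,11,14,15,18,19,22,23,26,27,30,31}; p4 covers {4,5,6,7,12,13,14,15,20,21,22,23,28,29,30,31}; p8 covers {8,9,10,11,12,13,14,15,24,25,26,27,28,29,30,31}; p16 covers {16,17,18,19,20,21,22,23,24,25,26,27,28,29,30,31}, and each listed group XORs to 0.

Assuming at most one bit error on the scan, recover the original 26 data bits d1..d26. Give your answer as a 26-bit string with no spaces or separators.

00001001000010101100000010

s1 (pos 1,3,5,7,9,11,13,15,17,19,21,23,25,27,29,31): 0⊕0⊕0⊕0⊕1⊕0⊕0⊕0⊕0⊕0⊕0⊕1⊕0⊕0⊕0⊕0 = 0
s2 (pos 2,3,6,7,10,11,14,15,18,19,22,23,26,27,30,31): 0⊕0⊕0⊕0⊕0⊕0⊕0⊕0⊕1⊕0⊕1⊕1⊕0⊕0⊕1⊕0 = 0
s4 (pos 4,5,6,7,12,13,14,15,20,21,22,23,28,29,30,31): 1⊕0⊕0⊕0⊕1⊕0⊕0⊕0⊕1⊕0⊕1⊕1⊕0⊕0⊕1⊕0 = 0
s8 (pos 8,9,10,11,12,13,14,15,24,25,26,27,28,29,30,31): 1⊕1⊕0⊕0⊕1⊕0⊕0⊕0⊕1⊕0⊕0⊕0⊕0⊕0⊕1⊕0 = 1
s16 (pos 16,17,18,19,20,21,22,23,24,25,26,27,28,29,30,31): 1⊕0⊕1⊕0⊕1⊕0⊕1⊕1⊕1⊕0⊕0⊕0⊕0⊕0⊕1⊕0 = 1
Syndrome s16…s1 = 11000 → error at position 24.
Flip position 24: 0001000110010001010101110000010 → 0001000110010001010101100000010
Read data bits from positions 3,5,6,7,9,10,11,12,13,14,15,17,18,19,20,21,22,23,24,25,26,27,28,29,30,31: 00001001000010101100000010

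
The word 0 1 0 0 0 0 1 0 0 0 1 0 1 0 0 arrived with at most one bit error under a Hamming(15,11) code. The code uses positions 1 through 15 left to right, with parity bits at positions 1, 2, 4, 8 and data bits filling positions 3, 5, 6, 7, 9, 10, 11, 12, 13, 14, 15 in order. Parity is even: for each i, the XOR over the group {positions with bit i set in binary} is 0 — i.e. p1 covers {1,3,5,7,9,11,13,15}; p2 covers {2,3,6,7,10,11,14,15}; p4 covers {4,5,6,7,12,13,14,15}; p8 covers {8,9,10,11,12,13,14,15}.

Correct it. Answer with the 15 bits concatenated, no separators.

s1 (pos 1,3,5,7,9,11,13,15): 0⊕0⊕0⊕1⊕0⊕1⊕1⊕0 = 1
s2 (pos 2,3,6,7,10,11,14,15): 1⊕0⊕0⊕1⊕0⊕1⊕0⊕0 = 1
s4 (pos 4,5,6,7,12,13,14,15): 0⊕0⊕0⊕1⊕0⊕1⊕0⊕0 = 0
s8 (pos 8,9,10,11,12,13,14,15): 0⊕0⊕0⊕1⊕0⊕1⊕0⊕0 = 0
Syndrome s8…s1 = 0011 → error at position 3.
Flip position 3: 010000100010100 → 011000100010100

011000100010100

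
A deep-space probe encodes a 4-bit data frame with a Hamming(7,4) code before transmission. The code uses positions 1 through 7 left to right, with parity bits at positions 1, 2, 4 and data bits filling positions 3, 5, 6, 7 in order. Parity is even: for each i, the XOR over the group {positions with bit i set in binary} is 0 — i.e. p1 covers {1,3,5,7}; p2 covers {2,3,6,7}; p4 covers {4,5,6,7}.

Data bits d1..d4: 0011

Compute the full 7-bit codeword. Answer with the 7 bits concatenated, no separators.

1000011

Place data at non-parity positions: p1 p2 0 p4 0 1 1
p1 (pos 1,3,5,7): XOR of data positions = 0⊕0⊕1 = 1
p2 (pos 2,3,6,7): XOR of data positions = 0⊕1⊕1 = 0
p4 (pos 4,5,6,7): XOR of data positions = 0⊕1⊕1 = 0
Codeword: 1000011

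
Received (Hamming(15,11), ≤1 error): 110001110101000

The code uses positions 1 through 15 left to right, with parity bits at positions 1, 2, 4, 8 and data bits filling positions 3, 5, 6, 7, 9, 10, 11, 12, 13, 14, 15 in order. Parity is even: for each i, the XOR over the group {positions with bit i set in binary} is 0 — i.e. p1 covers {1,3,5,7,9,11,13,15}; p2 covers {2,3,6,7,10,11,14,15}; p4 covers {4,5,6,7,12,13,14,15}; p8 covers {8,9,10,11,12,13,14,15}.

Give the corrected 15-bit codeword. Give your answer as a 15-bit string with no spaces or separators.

s1 (pos 1,3,5,7,9,11,13,15): 1⊕0⊕0⊕1⊕0⊕0⊕0⊕0 = 0
s2 (pos 2,3,6,7,10,11,14,15): 1⊕0⊕1⊕1⊕1⊕0⊕0⊕0 = 0
s4 (pos 4,5,6,7,12,13,14,15): 0⊕0⊕1⊕1⊕1⊕0⊕0⊕0 = 1
s8 (pos 8,9,10,11,12,13,14,15): 1⊕0⊕1⊕0⊕1⊕0⊕0⊕0 = 1
Syndrome s8…s1 = 1100 → error at position 12.
Flip position 12: 110001110101000 → 110001110100000

110001110100000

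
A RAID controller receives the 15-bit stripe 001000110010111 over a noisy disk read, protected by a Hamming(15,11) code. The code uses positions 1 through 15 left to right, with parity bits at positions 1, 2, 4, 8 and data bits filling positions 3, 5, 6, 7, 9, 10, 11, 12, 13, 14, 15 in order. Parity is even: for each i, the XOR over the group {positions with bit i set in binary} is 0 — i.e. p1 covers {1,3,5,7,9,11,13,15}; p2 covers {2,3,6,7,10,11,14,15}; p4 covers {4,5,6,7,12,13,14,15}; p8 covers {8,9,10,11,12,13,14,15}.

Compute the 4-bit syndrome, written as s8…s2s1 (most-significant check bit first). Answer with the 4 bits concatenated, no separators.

s1 (pos 1,3,5,7,9,11,13,15): 0⊕1⊕0⊕1⊕0⊕1⊕1⊕1 = 1
s2 (pos 2,3,6,7,10,11,14,15): 0⊕1⊕0⊕1⊕0⊕1⊕1⊕1 = 1
s4 (pos 4,5,6,7,12,13,14,15): 0⊕0⊕0⊕1⊕0⊕1⊕1⊕1 = 0
s8 (pos 8,9,10,11,12,13,14,15): 1⊕0⊕0⊕1⊕0⊕1⊕1⊕1 = 1
Syndrome s8…s1 = 1011 → error at position 11.

1011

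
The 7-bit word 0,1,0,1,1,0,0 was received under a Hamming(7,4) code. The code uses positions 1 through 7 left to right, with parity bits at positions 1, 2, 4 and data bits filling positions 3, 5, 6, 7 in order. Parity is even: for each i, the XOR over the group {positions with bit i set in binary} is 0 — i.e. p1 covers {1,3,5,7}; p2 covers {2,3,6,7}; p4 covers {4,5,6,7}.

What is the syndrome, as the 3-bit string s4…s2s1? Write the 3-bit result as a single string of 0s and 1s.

011

s1 (pos 1,3,5,7): 0⊕0⊕1⊕0 = 1
s2 (pos 2,3,6,7): 1⊕0⊕0⊕0 = 1
s4 (pos 4,5,6,7): 1⊕1⊕0⊕0 = 0
Syndrome s4…s1 = 011 → error at position 3.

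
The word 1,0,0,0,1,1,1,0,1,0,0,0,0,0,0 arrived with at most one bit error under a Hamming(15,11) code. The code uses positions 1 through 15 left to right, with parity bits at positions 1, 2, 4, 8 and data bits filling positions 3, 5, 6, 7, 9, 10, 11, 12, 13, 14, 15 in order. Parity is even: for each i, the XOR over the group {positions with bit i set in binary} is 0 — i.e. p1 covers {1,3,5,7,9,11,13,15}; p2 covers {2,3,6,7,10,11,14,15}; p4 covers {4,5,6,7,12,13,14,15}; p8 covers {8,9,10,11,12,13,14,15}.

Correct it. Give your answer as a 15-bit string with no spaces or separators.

100011101001000

s1 (pos 1,3,5,7,9,11,13,15): 1⊕0⊕1⊕1⊕1⊕0⊕0⊕0 = 0
s2 (pos 2,3,6,7,10,11,14,15): 0⊕0⊕1⊕1⊕0⊕0⊕0⊕0 = 0
s4 (pos 4,5,6,7,12,13,14,15): 0⊕1⊕1⊕1⊕0⊕0⊕0⊕0 = 1
s8 (pos 8,9,10,11,12,13,14,15): 0⊕1⊕0⊕0⊕0⊕0⊕0⊕0 = 1
Syndrome s8…s1 = 1100 → error at position 12.
Flip position 12: 100011101000000 → 100011101001000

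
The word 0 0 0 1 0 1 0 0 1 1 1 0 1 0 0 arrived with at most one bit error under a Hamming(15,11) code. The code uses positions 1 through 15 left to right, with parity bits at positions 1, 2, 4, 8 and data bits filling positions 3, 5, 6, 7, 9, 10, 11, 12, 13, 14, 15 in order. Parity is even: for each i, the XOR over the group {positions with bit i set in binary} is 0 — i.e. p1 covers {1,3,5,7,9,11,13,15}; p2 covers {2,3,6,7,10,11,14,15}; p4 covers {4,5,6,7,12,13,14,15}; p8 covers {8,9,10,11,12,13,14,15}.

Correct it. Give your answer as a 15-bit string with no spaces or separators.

000101101110100

s1 (pos 1,3,5,7,9,11,13,15): 0⊕0⊕0⊕0⊕1⊕1⊕1⊕0 = 1
s2 (pos 2,3,6,7,10,11,14,15): 0⊕0⊕1⊕0⊕1⊕1⊕0⊕0 = 1
s4 (pos 4,5,6,7,12,13,14,15): 1⊕0⊕1⊕0⊕0⊕1⊕0⊕0 = 1
s8 (pos 8,9,10,11,12,13,14,15): 0⊕1⊕1⊕1⊕0⊕1⊕0⊕0 = 0
Syndrome s8…s1 = 0111 → error at position 7.
Flip position 7: 000101001110100 → 000101101110100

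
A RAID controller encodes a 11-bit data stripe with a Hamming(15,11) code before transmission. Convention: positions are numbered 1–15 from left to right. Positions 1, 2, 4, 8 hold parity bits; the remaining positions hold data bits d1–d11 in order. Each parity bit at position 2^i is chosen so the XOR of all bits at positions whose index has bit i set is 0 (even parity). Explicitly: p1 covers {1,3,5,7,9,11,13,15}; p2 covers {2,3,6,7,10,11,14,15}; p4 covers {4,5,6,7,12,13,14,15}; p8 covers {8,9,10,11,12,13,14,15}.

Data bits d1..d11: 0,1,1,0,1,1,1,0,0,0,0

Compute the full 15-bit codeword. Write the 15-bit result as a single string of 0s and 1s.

Place data at non-parity positions: p1 p2 0 p4 1 1 0 p8 1 1 1 0 0 0 0
p1 (pos 1,3,5,7,9,11,13,15): XOR of data positions = 0⊕1⊕0⊕1⊕1⊕0⊕0 = 1
p2 (pos 2,3,6,7,10,11,14,15): XOR of data positions = 0⊕1⊕0⊕1⊕1⊕0⊕0 = 1
p4 (pos 4,5,6,7,12,13,14,15): XOR of data positions = 1⊕1⊕0⊕0⊕0⊕0⊕0 = 0
p8 (pos 8,9,10,11,12,13,14,15): XOR of data positions = 1⊕1⊕1⊕0⊕0⊕0⊕0 = 1
Codeword: 110011011110000

110011011110000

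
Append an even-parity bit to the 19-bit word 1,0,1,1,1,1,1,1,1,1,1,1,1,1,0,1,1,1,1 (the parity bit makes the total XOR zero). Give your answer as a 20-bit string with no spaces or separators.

10111111111111011111

XOR of the 19 data bits: 1⊕0⊕1⊕1⊕1⊕1⊕1⊕1⊕1⊕1⊕1⊕1⊕1⊕1⊕0⊕1⊕1⊕1⊕1 = 1
Parity bit = 1 (so all 20 bits XOR to 0).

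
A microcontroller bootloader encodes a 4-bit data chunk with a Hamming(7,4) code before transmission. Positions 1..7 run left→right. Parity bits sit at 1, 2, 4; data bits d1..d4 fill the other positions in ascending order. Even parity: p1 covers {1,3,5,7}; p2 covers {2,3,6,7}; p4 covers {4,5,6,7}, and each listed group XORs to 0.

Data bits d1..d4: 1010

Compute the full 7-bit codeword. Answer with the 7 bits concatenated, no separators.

1011010

Place data at non-parity positions: p1 p2 1 p4 0 1 0
p1 (pos 1,3,5,7): XOR of data positions = 1⊕0⊕0 = 1
p2 (pos 2,3,6,7): XOR of data positions = 1⊕1⊕0 = 0
p4 (pos 4,5,6,7): XOR of data positions = 0⊕1⊕0 = 1
Codeword: 1011010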